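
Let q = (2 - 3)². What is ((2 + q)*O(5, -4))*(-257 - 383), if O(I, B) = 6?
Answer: -11520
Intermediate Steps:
q = 1 (q = (-1)² = 1)
((2 + q)*O(5, -4))*(-257 - 383) = ((2 + 1)*6)*(-257 - 383) = (3*6)*(-640) = 18*(-640) = -11520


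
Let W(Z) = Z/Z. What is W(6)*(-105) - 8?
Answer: -113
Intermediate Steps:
W(Z) = 1
W(6)*(-105) - 8 = 1*(-105) - 8 = -105 - 8 = -113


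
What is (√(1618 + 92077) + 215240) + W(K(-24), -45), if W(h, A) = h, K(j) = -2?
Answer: 215238 + √93695 ≈ 2.1554e+5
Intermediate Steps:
(√(1618 + 92077) + 215240) + W(K(-24), -45) = (√(1618 + 92077) + 215240) - 2 = (√93695 + 215240) - 2 = (215240 + √93695) - 2 = 215238 + √93695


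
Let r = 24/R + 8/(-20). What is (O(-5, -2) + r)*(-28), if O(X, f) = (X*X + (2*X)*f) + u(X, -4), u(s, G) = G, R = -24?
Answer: -5544/5 ≈ -1108.8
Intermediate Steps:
O(X, f) = -4 + X**2 + 2*X*f (O(X, f) = (X*X + (2*X)*f) - 4 = (X**2 + 2*X*f) - 4 = -4 + X**2 + 2*X*f)
r = -7/5 (r = 24/(-24) + 8/(-20) = 24*(-1/24) + 8*(-1/20) = -1 - 2/5 = -7/5 ≈ -1.4000)
(O(-5, -2) + r)*(-28) = ((-4 + (-5)**2 + 2*(-5)*(-2)) - 7/5)*(-28) = ((-4 + 25 + 20) - 7/5)*(-28) = (41 - 7/5)*(-28) = (198/5)*(-28) = -5544/5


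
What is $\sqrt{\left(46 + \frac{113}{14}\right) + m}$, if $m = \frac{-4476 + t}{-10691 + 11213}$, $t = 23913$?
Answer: $\frac{\sqrt{33864054}}{609} \approx 9.5555$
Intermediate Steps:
$m = \frac{6479}{174}$ ($m = \frac{-4476 + 23913}{-10691 + 11213} = \frac{19437}{522} = 19437 \cdot \frac{1}{522} = \frac{6479}{174} \approx 37.236$)
$\sqrt{\left(46 + \frac{113}{14}\right) + m} = \sqrt{\left(46 + \frac{113}{14}\right) + \frac{6479}{174}} = \sqrt{\frac{757}{14} + \frac{6479}{174}} = \sqrt{\frac{55606}{609}} = \frac{\sqrt{33864054}}{609}$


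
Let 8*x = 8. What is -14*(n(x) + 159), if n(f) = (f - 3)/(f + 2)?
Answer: -6650/3 ≈ -2216.7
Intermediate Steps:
x = 1 (x = (⅛)*8 = 1)
n(f) = (-3 + f)/(2 + f)
-14*(n(x) + 159) = -14*((-3 + 1)/(2 + 1) + 159) = -14*(-2/3 + 159) = -14*((⅓)*(-2) + 159) = -14*(-⅔ + 159) = -14*475/3 = -6650/3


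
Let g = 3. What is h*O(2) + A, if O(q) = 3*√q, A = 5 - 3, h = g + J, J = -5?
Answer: 2 - 6*√2 ≈ -6.4853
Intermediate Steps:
h = -2 (h = 3 - 5 = -2)
A = 2
h*O(2) + A = -6*√2 + 2 = 2 - 6*√2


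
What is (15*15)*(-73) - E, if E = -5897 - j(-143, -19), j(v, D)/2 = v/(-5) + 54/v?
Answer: -7487162/715 ≈ -10472.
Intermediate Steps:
j(v, D) = 108/v - 2*v/5 (j(v, D) = 2*(v/(-5) + 54/v) = 2*(v*(-⅕) + 54/v) = 2*(-v/5 + 54/v) = 2*(54/v - v/5) = 108/v - 2*v/5)
E = -4256713/715 (E = -5897 - (108/(-143) - ⅖*(-143)) = -5897 - (108*(-1/143) + 286/5) = -5897 - (-108/143 + 286/5) = -5897 - 1*40358/715 = -5897 - 40358/715 = -4256713/715 ≈ -5953.4)
(15*15)*(-73) - E = (15*15)*(-73) - 1*(-4256713/715) = 225*(-73) + 4256713/715 = -16425 + 4256713/715 = -7487162/715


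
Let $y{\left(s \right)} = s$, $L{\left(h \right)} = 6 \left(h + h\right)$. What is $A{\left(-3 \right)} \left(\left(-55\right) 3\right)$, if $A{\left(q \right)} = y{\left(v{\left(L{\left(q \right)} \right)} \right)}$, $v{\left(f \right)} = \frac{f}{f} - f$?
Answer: $-6105$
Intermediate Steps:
$L{\left(h \right)} = 12 h$ ($L{\left(h \right)} = 6 \cdot 2 h = 12 h$)
$v{\left(f \right)} = 1 - f$
$A{\left(q \right)} = 1 - 12 q$
$A{\left(-3 \right)} \left(\left(-55\right) 3\right) = \left(1 - -36\right) \left(\left(-55\right) 3\right) = \left(1 + 36\right) \left(-165\right) = 37 \left(-165\right) = -6105$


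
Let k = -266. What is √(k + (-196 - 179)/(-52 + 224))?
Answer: I*√1983461/86 ≈ 16.376*I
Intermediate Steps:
√(k + (-196 - 179)/(-52 + 224)) = √(-266 + (-196 - 179)/(-52 + 224)) = √(-266 - 375/172) = √(-46127/172) = I*√1983461/86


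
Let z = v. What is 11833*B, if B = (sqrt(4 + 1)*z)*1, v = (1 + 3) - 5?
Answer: -11833*sqrt(5) ≈ -26459.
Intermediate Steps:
v = -1 (v = 4 - 5 = -1)
z = -1
B = -sqrt(5) (B = (sqrt(4 + 1)*(-1))*1 = (sqrt(5)*(-1))*1 = -sqrt(5)*1 = -sqrt(5) ≈ -2.2361)
11833*B = 11833*(-sqrt(5)) = -11833*sqrt(5)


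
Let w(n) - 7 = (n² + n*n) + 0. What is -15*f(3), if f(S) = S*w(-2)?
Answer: -675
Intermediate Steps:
w(n) = 7 + 2*n² (w(n) = 7 + ((n² + n*n) + 0) = 7 + ((n² + n²) + 0) = 7 + (2*n² + 0) = 7 + 2*n²)
f(S) = 15*S (f(S) = S*(7 + 2*(-2)²) = S*(7 + 2*4) = S*(7 + 8) = S*15 = 15*S)
-15*f(3) = -225*3 = -15*45 = -675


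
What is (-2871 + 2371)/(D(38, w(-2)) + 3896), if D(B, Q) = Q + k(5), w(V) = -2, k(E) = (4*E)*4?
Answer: -250/1987 ≈ -0.12582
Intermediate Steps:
k(E) = 16*E
D(B, Q) = 80 + Q (D(B, Q) = Q + 16*5 = Q + 80 = 80 + Q)
(-2871 + 2371)/(D(38, w(-2)) + 3896) = (-2871 + 2371)/((80 - 2) + 3896) = -500/(78 + 3896) = -500/3974 = -500*1/3974 = -250/1987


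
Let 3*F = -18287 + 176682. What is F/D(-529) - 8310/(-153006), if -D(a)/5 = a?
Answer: 810044174/40470087 ≈ 20.016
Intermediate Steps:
D(a) = -5*a
F = 158395/3 (F = (-18287 + 176682)/3 = (1/3)*158395 = 158395/3 ≈ 52798.)
F/D(-529) - 8310/(-153006) = 158395/(3*((-5*(-529)))) - 8310/(-153006) = (158395/3)/2645 - 8310*(-1/153006) = (158395/3)*(1/2645) + 1385/25501 = 31679/1587 + 1385/25501 = 810044174/40470087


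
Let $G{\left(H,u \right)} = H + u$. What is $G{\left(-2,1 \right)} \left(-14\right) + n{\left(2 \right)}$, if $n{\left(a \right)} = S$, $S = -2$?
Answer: $12$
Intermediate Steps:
$n{\left(a \right)} = -2$
$G{\left(-2,1 \right)} \left(-14\right) + n{\left(2 \right)} = \left(-2 + 1\right) \left(-14\right) - 2 = \left(-1\right) \left(-14\right) - 2 = 14 - 2 = 12$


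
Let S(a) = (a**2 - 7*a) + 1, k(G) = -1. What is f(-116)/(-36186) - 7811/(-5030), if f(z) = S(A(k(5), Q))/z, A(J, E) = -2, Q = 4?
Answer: 16393680853/10556903640 ≈ 1.5529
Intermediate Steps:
S(a) = 1 + a**2 - 7*a
f(z) = 19/z (f(z) = (1 + (-2)**2 - 7*(-2))/z = (1 + 4 + 14)/z = 19/z)
f(-116)/(-36186) - 7811/(-5030) = (19/(-116))/(-36186) - 7811/(-5030) = (19*(-1/116))*(-1/36186) - 7811*(-1/5030) = -19/116*(-1/36186) + 7811/5030 = 19/4197576 + 7811/5030 = 16393680853/10556903640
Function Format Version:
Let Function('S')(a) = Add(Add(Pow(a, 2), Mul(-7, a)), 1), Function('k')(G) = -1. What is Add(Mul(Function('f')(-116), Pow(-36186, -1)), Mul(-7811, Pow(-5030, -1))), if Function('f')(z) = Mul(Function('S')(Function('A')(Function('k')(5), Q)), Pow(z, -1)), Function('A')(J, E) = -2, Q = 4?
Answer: Rational(16393680853, 10556903640) ≈ 1.5529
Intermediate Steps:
Function('S')(a) = Add(1, Pow(a, 2), Mul(-7, a))
Function('f')(z) = Mul(19, Pow(z, -1)) (Function('f')(z) = Mul(Add(1, Pow(-2, 2), Mul(-7, -2)), Pow(z, -1)) = Mul(Add(1, 4, 14), Pow(z, -1)) = Mul(19, Pow(z, -1)))
Add(Mul(Function('f')(-116), Pow(-36186, -1)), Mul(-7811, Pow(-5030, -1))) = Add(Mul(Mul(19, Pow(-116, -1)), Pow(-36186, -1)), Mul(-7811, Pow(-5030, -1))) = Add(Mul(Mul(19, Rational(-1, 116)), Rational(-1, 36186)), Mul(-7811, Rational(-1, 5030))) = Add(Mul(Rational(-19, 116), Rational(-1, 36186)), Rational(7811, 5030)) = Add(Rational(19, 4197576), Rational(7811, 5030)) = Rational(16393680853, 10556903640)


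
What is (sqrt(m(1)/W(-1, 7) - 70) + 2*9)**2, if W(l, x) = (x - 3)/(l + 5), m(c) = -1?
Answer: (18 + I*sqrt(71))**2 ≈ 253.0 + 303.34*I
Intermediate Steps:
W(l, x) = (-3 + x)/(5 + l)
(sqrt(m(1)/W(-1, 7) - 70) + 2*9)**2 = (sqrt(-1/((-3 + 7)/(5 - 1)) - 70) + 2*9)**2 = (sqrt(-1/(4/4) - 70) + 18)**2 = (sqrt(-1/((1/4)*4) - 70) + 18)**2 = (sqrt(-1/1 - 70) + 18)**2 = (sqrt(-1*1 - 70) + 18)**2 = (sqrt(-1 - 70) + 18)**2 = (sqrt(-71) + 18)**2 = (I*sqrt(71) + 18)**2 = (18 + I*sqrt(71))**2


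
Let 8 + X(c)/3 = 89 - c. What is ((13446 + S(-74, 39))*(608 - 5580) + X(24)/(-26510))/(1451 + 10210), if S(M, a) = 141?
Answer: -596957163937/103044370 ≈ -5793.2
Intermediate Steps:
X(c) = 243 - 3*c (X(c) = -24 + 3*(89 - c) = -24 + (267 - 3*c) = 243 - 3*c)
((13446 + S(-74, 39))*(608 - 5580) + X(24)/(-26510))/(1451 + 10210) = ((13446 + 141)*(608 - 5580) + (243 - 3*24)/(-26510))/(1451 + 10210) = (13587*(-4972) + (243 - 72)*(-1/26510))/11661 = (-67554564 + 171*(-1/26510))*(1/11661) = (-67554564 - 171/26510)*(1/11661) = -1790871491811/26510*1/11661 = -596957163937/103044370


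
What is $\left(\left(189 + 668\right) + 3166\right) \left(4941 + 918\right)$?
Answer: $23570757$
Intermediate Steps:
$\left(\left(189 + 668\right) + 3166\right) \left(4941 + 918\right) = \left(857 + 3166\right) 5859 = 4023 \cdot 5859 = 23570757$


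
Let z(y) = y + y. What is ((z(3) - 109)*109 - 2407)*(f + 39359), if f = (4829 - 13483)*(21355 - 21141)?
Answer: 24712947498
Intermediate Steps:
f = -1851956 (f = -8654*214 = -1851956)
z(y) = 2*y
((z(3) - 109)*109 - 2407)*(f + 39359) = ((2*3 - 109)*109 - 2407)*(-1851956 + 39359) = ((6 - 109)*109 - 2407)*(-1812597) = (-103*109 - 2407)*(-1812597) = (-11227 - 2407)*(-1812597) = -13634*(-1812597) = 24712947498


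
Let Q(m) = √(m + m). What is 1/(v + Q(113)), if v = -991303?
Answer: -991303/982681637583 - √226/982681637583 ≈ -1.0088e-6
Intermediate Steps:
Q(m) = √2*√m (Q(m) = √(2*m) = √2*√m)
1/(v + Q(113)) = 1/(-991303 + √2*√113) = 1/(-991303 + √226)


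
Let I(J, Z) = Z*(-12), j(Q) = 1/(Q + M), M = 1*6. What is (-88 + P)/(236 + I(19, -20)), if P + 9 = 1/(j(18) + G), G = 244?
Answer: -568105/2787932 ≈ -0.20377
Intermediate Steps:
M = 6
j(Q) = 1/(6 + Q) (j(Q) = 1/(Q + 6) = 1/(6 + Q))
I(J, Z) = -12*Z
P = -52689/5857 (P = -9 + 1/(1/(6 + 18) + 244) = -9 + 1/(1/24 + 244) = -9 + 1/(5857/24) = -9 + 24/5857 = -52689/5857 ≈ -8.9959)
(-88 + P)/(236 + I(19, -20)) = (-88 - 52689/5857)/(236 - 12*(-20)) = -568105/(5857*(236 + 240)) = -568105/5857/476 = -568105/5857*1/476 = -568105/2787932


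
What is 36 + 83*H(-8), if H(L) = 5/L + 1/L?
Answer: -105/4 ≈ -26.250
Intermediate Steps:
H(L) = 6/L (H(L) = 5/L + 1/L = 6/L)
36 + 83*H(-8) = 36 + 83*(6/(-8)) = 36 + 83*(6*(-⅛)) = 36 + 83*(-¾) = 36 - 249/4 = -105/4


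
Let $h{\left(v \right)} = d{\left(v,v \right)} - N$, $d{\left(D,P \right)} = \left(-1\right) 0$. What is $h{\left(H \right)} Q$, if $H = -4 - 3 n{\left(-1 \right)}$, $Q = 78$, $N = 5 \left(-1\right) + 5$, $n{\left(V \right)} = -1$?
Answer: $0$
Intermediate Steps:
$d{\left(D,P \right)} = 0$
$N = 0$ ($N = -5 + 5 = 0$)
$H = -1$ ($H = -4 - -3 = -4 + 3 = -1$)
$h{\left(v \right)} = 0$ ($h{\left(v \right)} = 0 - 0 = 0 + 0 = 0$)
$h{\left(H \right)} Q = 0 \cdot 78 = 0$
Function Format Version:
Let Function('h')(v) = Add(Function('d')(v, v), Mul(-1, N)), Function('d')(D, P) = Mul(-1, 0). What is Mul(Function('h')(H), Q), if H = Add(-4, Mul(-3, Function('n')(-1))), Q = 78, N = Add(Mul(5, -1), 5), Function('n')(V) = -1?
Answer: 0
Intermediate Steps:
Function('d')(D, P) = 0
N = 0 (N = Add(-5, 5) = 0)
H = -1 (H = Add(-4, Mul(-3, -1)) = Add(-4, 3) = -1)
Function('h')(v) = 0 (Function('h')(v) = Add(0, Mul(-1, 0)) = Add(0, 0) = 0)
Mul(Function('h')(H), Q) = Mul(0, 78) = 0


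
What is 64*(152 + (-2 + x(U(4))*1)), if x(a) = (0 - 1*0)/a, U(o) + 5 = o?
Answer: 9600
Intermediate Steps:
U(o) = -5 + o
x(a) = 0 (x(a) = (0 + 0)/a = 0/a = 0)
64*(152 + (-2 + x(U(4))*1)) = 64*(152 + (-2 + 0*1)) = 64*(152 + (-2 + 0)) = 64*(152 - 2) = 64*150 = 9600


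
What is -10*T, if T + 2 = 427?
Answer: -4250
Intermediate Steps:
T = 425 (T = -2 + 427 = 425)
-10*T = -10*425 = -4250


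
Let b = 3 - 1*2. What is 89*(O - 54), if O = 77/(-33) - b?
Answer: -15308/3 ≈ -5102.7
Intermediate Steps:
b = 1 (b = 3 - 2 = 1)
O = -10/3 (O = 77/(-33) - 1*1 = 77*(-1/33) - 1 = -7/3 - 1 = -10/3 ≈ -3.3333)
89*(O - 54) = 89*(-10/3 - 54) = 89*(-172/3) = -15308/3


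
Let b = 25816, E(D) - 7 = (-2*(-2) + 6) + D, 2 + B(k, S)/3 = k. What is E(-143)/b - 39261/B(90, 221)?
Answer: -6033305/40568 ≈ -148.72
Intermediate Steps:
B(k, S) = -6 + 3*k
E(D) = 17 + D (E(D) = 7 + ((-2*(-2) + 6) + D) = 7 + ((4 + 6) + D) = 7 + (10 + D) = 17 + D)
E(-143)/b - 39261/B(90, 221) = (17 - 143)/25816 - 39261/(-6 + 3*90) = -126*1/25816 - 39261/(-6 + 270) = -9/1844 - 39261/264 = -9/1844 - 39261*1/264 = -9/1844 - 13087/88 = -6033305/40568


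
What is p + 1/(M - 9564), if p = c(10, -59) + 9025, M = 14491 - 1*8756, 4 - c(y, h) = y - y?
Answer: 34572040/3829 ≈ 9029.0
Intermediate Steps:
c(y, h) = 4 (c(y, h) = 4 - (y - y) = 4 - 1*0 = 4 + 0 = 4)
M = 5735 (M = 14491 - 8756 = 5735)
p = 9029 (p = 4 + 9025 = 9029)
p + 1/(M - 9564) = 9029 + 1/(5735 - 9564) = 9029 + 1/(-3829) = 9029 - 1/3829 = 34572040/3829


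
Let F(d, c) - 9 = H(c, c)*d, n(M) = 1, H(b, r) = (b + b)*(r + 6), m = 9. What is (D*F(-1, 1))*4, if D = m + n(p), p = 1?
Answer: -200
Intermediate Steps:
H(b, r) = 2*b*(6 + r) (H(b, r) = (2*b)*(6 + r) = 2*b*(6 + r))
F(d, c) = 9 + 2*c*d*(6 + c) (F(d, c) = 9 + (2*c*(6 + c))*d = 9 + 2*c*d*(6 + c))
D = 10 (D = 9 + 1 = 10)
(D*F(-1, 1))*4 = (10*(9 + 2*1*(-1)*(6 + 1)))*4 = (10*(9 + 2*1*(-1)*7))*4 = (10*(9 - 14))*4 = (10*(-5))*4 = -50*4 = -200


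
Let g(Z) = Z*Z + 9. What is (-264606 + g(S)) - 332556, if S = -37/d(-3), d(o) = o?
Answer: -5373008/9 ≈ -5.9700e+5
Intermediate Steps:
S = 37/3 (S = -37/(-3) = -37*(-⅓) = 37/3 ≈ 12.333)
g(Z) = 9 + Z² (g(Z) = Z² + 9 = 9 + Z²)
(-264606 + g(S)) - 332556 = (-264606 + (9 + (37/3)²)) - 332556 = (-264606 + (9 + 1369/9)) - 332556 = (-264606 + 1450/9) - 332556 = -2380004/9 - 332556 = -5373008/9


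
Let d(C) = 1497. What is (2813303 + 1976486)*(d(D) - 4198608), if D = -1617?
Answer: -20103276099579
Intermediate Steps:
(2813303 + 1976486)*(d(D) - 4198608) = (2813303 + 1976486)*(1497 - 4198608) = 4789789*(-4197111) = -20103276099579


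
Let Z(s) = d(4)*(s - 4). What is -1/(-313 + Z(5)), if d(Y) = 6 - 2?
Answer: 1/309 ≈ 0.0032362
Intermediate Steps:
d(Y) = 4
Z(s) = -16 + 4*s (Z(s) = 4*(s - 4) = 4*(-4 + s) = -16 + 4*s)
-1/(-313 + Z(5)) = -1/(-313 + (-16 + 4*5)) = -1/(-313 + (-16 + 20)) = -1/(-313 + 4) = -1/(-309) = -1*(-1/309) = 1/309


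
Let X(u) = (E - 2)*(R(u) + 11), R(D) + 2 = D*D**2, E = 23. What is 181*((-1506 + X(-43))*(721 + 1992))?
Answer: -820531885092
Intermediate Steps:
R(D) = -2 + D**3 (R(D) = -2 + D*D**2 = -2 + D**3)
X(u) = 189 + 21*u**3 (X(u) = (23 - 2)*((-2 + u**3) + 11) = 21*(9 + u**3) = 189 + 21*u**3)
181*((-1506 + X(-43))*(721 + 1992)) = 181*((-1506 + (189 + 21*(-43)**3))*(721 + 1992)) = 181*((-1506 + (189 + 21*(-79507)))*2713) = 181*((-1506 + (189 - 1669647))*2713) = 181*((-1506 - 1669458)*2713) = 181*(-1670964*2713) = 181*(-4533325332) = -820531885092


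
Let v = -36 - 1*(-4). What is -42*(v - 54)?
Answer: 3612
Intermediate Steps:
v = -32 (v = -36 + 4 = -32)
-42*(v - 54) = -42*(-32 - 54) = -42*(-86) = 3612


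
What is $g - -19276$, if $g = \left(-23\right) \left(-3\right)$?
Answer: $19345$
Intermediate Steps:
$g = 69$
$g - -19276 = 69 - -19276 = 69 + 19276 = 19345$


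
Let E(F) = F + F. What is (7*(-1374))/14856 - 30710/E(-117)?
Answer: 37831429/289692 ≈ 130.59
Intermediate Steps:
E(F) = 2*F
(7*(-1374))/14856 - 30710/E(-117) = (7*(-1374))/14856 - 30710/(2*(-117)) = -9618*1/14856 - 30710/(-234) = -1603/2476 - 30710*(-1/234) = -1603/2476 + 15355/117 = 37831429/289692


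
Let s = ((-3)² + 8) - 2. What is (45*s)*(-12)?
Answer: -8100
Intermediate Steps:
s = 15 (s = (9 + 8) - 2 = 17 - 2 = 15)
(45*s)*(-12) = (45*15)*(-12) = 675*(-12) = -8100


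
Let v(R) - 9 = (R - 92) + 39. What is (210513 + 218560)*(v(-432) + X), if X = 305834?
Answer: 131020873134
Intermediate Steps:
v(R) = -44 + R (v(R) = 9 + ((R - 92) + 39) = 9 + ((-92 + R) + 39) = 9 + (-53 + R) = -44 + R)
(210513 + 218560)*(v(-432) + X) = (210513 + 218560)*((-44 - 432) + 305834) = 429073*(-476 + 305834) = 429073*305358 = 131020873134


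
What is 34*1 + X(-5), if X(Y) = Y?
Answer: 29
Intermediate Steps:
34*1 + X(-5) = 34*1 - 5 = 34 - 5 = 29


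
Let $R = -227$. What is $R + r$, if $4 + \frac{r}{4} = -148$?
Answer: $-835$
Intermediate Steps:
$r = -608$ ($r = -16 + 4 \left(-148\right) = -16 - 592 = -608$)
$R + r = -227 - 608 = -835$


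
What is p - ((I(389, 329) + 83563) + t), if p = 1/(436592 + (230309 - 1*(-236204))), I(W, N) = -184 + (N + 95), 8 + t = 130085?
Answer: -193156097399/903105 ≈ -2.1388e+5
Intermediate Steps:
t = 130077 (t = -8 + 130085 = 130077)
I(W, N) = -89 + N (I(W, N) = -184 + (95 + N) = -89 + N)
p = 1/903105 (p = 1/(436592 + (230309 + 236204)) = 1/(436592 + 466513) = 1/903105 ≈ 1.1073e-6)
p - ((I(389, 329) + 83563) + t) = 1/903105 - (((-89 + 329) + 83563) + 130077) = 1/903105 - ((240 + 83563) + 130077) = 1/903105 - (83803 + 130077) = 1/903105 - 1*213880 = 1/903105 - 213880 = -193156097399/903105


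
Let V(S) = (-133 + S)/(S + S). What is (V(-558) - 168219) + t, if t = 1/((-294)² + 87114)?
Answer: -5430139798339/32280300 ≈ -1.6822e+5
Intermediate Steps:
t = 1/173550 (t = 1/(86436 + 87114) = 1/173550 ≈ 5.7620e-6)
V(S) = (-133 + S)/(2*S) (V(S) = (-133 + S)/((2*S)) = (-133 + S)*(1/(2*S)) = (-133 + S)/(2*S))
(V(-558) - 168219) + t = ((½)*(-133 - 558)/(-558) - 168219) + 1/173550 = ((½)*(-1/558)*(-691) - 168219) + 1/173550 = (691/1116 - 168219) + 1/173550 = -187731713/1116 + 1/173550 = -5430139798339/32280300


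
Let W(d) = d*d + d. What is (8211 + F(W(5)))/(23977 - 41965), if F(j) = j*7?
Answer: -2807/5996 ≈ -0.46815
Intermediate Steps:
W(d) = d + d**2 (W(d) = d**2 + d = d + d**2)
F(j) = 7*j
(8211 + F(W(5)))/(23977 - 41965) = (8211 + 7*(5*(1 + 5)))/(23977 - 41965) = (8211 + 7*(5*6))/(-17988) = (8211 + 7*30)*(-1/17988) = (8211 + 210)*(-1/17988) = 8421*(-1/17988) = -2807/5996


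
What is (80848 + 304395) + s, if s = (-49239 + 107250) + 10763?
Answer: 454017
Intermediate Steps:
s = 68774 (s = 58011 + 10763 = 68774)
(80848 + 304395) + s = (80848 + 304395) + 68774 = 385243 + 68774 = 454017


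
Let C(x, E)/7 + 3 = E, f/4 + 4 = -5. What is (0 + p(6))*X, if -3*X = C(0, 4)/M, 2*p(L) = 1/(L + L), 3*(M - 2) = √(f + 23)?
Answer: -1/28 + I*√13/168 ≈ -0.035714 + 0.021462*I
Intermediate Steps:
f = -36 (f = -16 + 4*(-5) = -16 - 20 = -36)
C(x, E) = -21 + 7*E
M = 2 + I*√13/3 (M = 2 + √(-36 + 23)/3 = 2 + √(-13)/3 = 2 + (I*√13)/3 = 2 + I*√13/3 ≈ 2.0 + 1.2019*I)
p(L) = 1/(4*L) (p(L) = 1/(2*(L + L)) = 1/(2*((2*L))) = (1/(2*L))/2 = 1/(4*L))
X = -7/(3*(2 + I*√13/3)) (X = -(-21 + 7*4)/(3*(2 + I*√13/3)) = -(-21 + 28)/(3*(2 + I*√13/3)) = -7/(3*(2 + I*√13/3)) ≈ -0.85714 + 0.51508*I)
(0 + p(6))*X = (0 + (¼)/6)*(-6/7 + I*√13/7) = (0 + (¼)*(⅙))*(-6/7 + I*√13/7) = (0 + 1/24)*(-6/7 + I*√13/7) = (-6/7 + I*√13/7)/24 = -1/28 + I*√13/168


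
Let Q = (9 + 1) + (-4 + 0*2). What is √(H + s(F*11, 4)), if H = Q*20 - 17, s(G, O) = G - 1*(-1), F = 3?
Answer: √137 ≈ 11.705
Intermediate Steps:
Q = 6 (Q = 10 + (-4 + 0) = 10 - 4 = 6)
s(G, O) = 1 + G (s(G, O) = G + 1 = 1 + G)
H = 103 (H = 6*20 - 17 = 120 - 17 = 103)
√(H + s(F*11, 4)) = √(103 + (1 + 3*11)) = √(103 + (1 + 33)) = √(103 + 34) = √137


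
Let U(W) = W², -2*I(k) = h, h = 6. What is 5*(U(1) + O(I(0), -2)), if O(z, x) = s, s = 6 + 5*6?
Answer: 185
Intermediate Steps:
I(k) = -3 (I(k) = -½*6 = -3)
s = 36 (s = 6 + 30 = 36)
O(z, x) = 36
5*(U(1) + O(I(0), -2)) = 5*(1² + 36) = 5*(1 + 36) = 5*37 = 185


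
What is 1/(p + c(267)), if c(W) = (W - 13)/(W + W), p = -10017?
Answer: -267/2674412 ≈ -9.9835e-5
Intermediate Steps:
c(W) = (-13 + W)/(2*W) (c(W) = (-13 + W)/((2*W)) = (-13 + W)*(1/(2*W)) = (-13 + W)/(2*W))
1/(p + c(267)) = 1/(-10017 + (1/2)*(-13 + 267)/267) = 1/(-10017 + (1/2)*(1/267)*254) = 1/(-10017 + 127/267) = 1/(-2674412/267) = -267/2674412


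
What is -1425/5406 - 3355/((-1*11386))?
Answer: 159340/5129393 ≈ 0.031064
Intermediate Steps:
-1425/5406 - 3355/((-1*11386)) = -1425*1/5406 - 3355/(-11386) = -475/1802 - 3355*(-1/11386) = -475/1802 + 3355/11386 = 159340/5129393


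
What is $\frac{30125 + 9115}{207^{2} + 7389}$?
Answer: $\frac{2180}{2791} \approx 0.78108$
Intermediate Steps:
$\frac{30125 + 9115}{207^{2} + 7389} = \frac{39240}{42849 + 7389} = \frac{39240}{50238} = 39240 \cdot \frac{1}{50238} = \frac{2180}{2791}$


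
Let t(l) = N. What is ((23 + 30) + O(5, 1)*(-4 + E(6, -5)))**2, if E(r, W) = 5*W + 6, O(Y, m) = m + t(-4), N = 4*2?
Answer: 23716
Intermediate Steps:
N = 8
t(l) = 8
O(Y, m) = 8 + m (O(Y, m) = m + 8 = 8 + m)
E(r, W) = 6 + 5*W
((23 + 30) + O(5, 1)*(-4 + E(6, -5)))**2 = ((23 + 30) + (8 + 1)*(-4 + (6 + 5*(-5))))**2 = (53 + 9*(-4 + (6 - 25)))**2 = (53 + 9*(-4 - 19))**2 = (53 + 9*(-23))**2 = (53 - 207)**2 = (-154)**2 = 23716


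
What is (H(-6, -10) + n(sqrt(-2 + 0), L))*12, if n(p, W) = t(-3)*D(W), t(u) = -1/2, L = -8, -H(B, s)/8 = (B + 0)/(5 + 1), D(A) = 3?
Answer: 78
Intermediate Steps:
H(B, s) = -4*B/3 (H(B, s) = -8*(B + 0)/(5 + 1) = -8*B/6 = -4*B/3)
t(u) = -1/2 (t(u) = -1*1/2 = -1/2)
n(p, W) = -3/2 (n(p, W) = -1/2*3 = -3/2)
(H(-6, -10) + n(sqrt(-2 + 0), L))*12 = (-4/3*(-6) - 3/2)*12 = (8 - 3/2)*12 = (13/2)*12 = 78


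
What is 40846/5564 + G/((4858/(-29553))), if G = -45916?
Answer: 145198059595/519806 ≈ 2.7933e+5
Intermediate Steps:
40846/5564 + G/((4858/(-29553))) = 40846/5564 - 45916/(4858/(-29553)) = 40846*(1/5564) - 45916/(4858*(-1/29553)) = 1571/214 - 45916/(-4858/29553) = 1571/214 - 45916*(-29553/4858) = 1571/214 + 678477774/2429 = 145198059595/519806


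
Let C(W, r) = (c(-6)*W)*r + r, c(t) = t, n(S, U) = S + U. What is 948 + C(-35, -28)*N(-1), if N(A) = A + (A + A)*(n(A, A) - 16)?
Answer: -205832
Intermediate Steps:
N(A) = A + 2*A*(-16 + 2*A) (N(A) = A + (A + A)*((A + A) - 16) = A + (2*A)*(2*A - 16) = A + (2*A)*(-16 + 2*A) = A + 2*A*(-16 + 2*A))
C(W, r) = r - 6*W*r (C(W, r) = (-6*W)*r + r = -6*W*r + r = r - 6*W*r)
948 + C(-35, -28)*N(-1) = 948 + (-28*(1 - 6*(-35)))*(-(-31 + 4*(-1))) = 948 + (-28*(1 + 210))*(-(-31 - 4)) = 948 + (-28*211)*(-1*(-35)) = 948 - 5908*35 = 948 - 206780 = -205832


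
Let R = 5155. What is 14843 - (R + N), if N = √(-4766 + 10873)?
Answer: 9688 - √6107 ≈ 9609.9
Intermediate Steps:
N = √6107 ≈ 78.147
14843 - (R + N) = 14843 - (5155 + √6107) = 14843 + (-5155 - √6107) = 9688 - √6107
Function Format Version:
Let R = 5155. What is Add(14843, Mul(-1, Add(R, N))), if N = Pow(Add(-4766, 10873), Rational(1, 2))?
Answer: Add(9688, Mul(-1, Pow(6107, Rational(1, 2)))) ≈ 9609.9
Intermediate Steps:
N = Pow(6107, Rational(1, 2)) ≈ 78.147
Add(14843, Mul(-1, Add(R, N))) = Add(14843, Mul(-1, Add(5155, Pow(6107, Rational(1, 2))))) = Add(14843, Add(-5155, Mul(-1, Pow(6107, Rational(1, 2))))) = Add(9688, Mul(-1, Pow(6107, Rational(1, 2))))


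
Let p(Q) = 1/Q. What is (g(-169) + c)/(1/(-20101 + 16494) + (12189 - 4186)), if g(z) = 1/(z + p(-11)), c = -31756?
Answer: -213051678797/53692285200 ≈ -3.9680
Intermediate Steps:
p(Q) = 1/Q
g(z) = 1/(-1/11 + z) (g(z) = 1/(z + 1/(-11)) = 1/(z - 1/11) = 1/(-1/11 + z))
(g(-169) + c)/(1/(-20101 + 16494) + (12189 - 4186)) = (11/(-1 + 11*(-169)) - 31756)/(1/(-20101 + 16494) + (12189 - 4186)) = (11/(-1 - 1859) - 31756)/(1/(-3607) + 8003) = (11/(-1860) - 31756)/(-1/3607 + 8003) = (11*(-1/1860) - 31756)/(28866820/3607) = (-11/1860 - 31756)*(3607/28866820) = -59066171/1860*3607/28866820 = -213051678797/53692285200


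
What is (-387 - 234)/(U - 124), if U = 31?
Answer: 207/31 ≈ 6.6774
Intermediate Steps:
(-387 - 234)/(U - 124) = (-387 - 234)/(31 - 124) = -621/(-93) = -621*(-1/93) = 207/31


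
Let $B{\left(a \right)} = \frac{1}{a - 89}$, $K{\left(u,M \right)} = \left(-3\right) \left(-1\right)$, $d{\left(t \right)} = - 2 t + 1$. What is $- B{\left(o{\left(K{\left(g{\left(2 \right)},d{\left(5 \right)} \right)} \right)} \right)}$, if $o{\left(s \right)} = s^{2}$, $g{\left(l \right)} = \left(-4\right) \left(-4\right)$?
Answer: $\frac{1}{80} \approx 0.0125$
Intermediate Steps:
$g{\left(l \right)} = 16$
$d{\left(t \right)} = 1 - 2 t$
$K{\left(u,M \right)} = 3$
$B{\left(a \right)} = \frac{1}{-89 + a}$
$- B{\left(o{\left(K{\left(g{\left(2 \right)},d{\left(5 \right)} \right)} \right)} \right)} = - \frac{1}{-89 + 3^{2}} = - \frac{1}{-89 + 9} = - \frac{1}{-80} = \left(-1\right) \left(- \frac{1}{80}\right) = \frac{1}{80}$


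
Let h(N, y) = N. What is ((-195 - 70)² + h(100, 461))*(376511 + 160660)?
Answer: 37776550575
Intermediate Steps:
((-195 - 70)² + h(100, 461))*(376511 + 160660) = ((-195 - 70)² + 100)*(376511 + 160660) = ((-265)² + 100)*537171 = (70225 + 100)*537171 = 70325*537171 = 37776550575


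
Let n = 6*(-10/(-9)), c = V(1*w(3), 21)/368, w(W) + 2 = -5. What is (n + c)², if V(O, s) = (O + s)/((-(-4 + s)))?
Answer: 3911126521/88059456 ≈ 44.415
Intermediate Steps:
w(W) = -7 (w(W) = -2 - 5 = -7)
V(O, s) = (O + s)/(4 - s)
c = -7/3128 (c = ((-(-7) - 1*21)/(-4 + 21))/368 = ((-1*(-7) - 21)/17)*(1/368) = ((7 - 21)/17)*(1/368) = ((1/17)*(-14))*(1/368) = -14/17*1/368 = -7/3128 ≈ -0.0022379)
n = 20/3 (n = 6*(-10*(-⅑)) = 6*(10/9) = 20/3 ≈ 6.6667)
(n + c)² = (20/3 - 7/3128)² = (62539/9384)² = 3911126521/88059456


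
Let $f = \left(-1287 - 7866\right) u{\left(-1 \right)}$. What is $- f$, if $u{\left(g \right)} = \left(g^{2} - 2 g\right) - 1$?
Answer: $18306$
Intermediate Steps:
$u{\left(g \right)} = -1 + g^{2} - 2 g$
$f = -18306$ ($f = \left(-1287 - 7866\right) \left(-1 + \left(-1\right)^{2} - -2\right) = - 9153 \left(-1 + 1 + 2\right) = \left(-9153\right) 2 = -18306$)
$- f = \left(-1\right) \left(-18306\right) = 18306$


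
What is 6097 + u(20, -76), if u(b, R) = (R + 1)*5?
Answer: 5722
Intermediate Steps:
u(b, R) = 5 + 5*R (u(b, R) = (1 + R)*5 = 5 + 5*R)
6097 + u(20, -76) = 6097 + (5 + 5*(-76)) = 6097 + (5 - 380) = 6097 - 375 = 5722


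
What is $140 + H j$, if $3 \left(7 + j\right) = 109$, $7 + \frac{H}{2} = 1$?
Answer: $-212$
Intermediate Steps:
$H = -12$ ($H = -14 + 2 \cdot 1 = -14 + 2 = -12$)
$j = \frac{88}{3}$ ($j = -7 + \frac{1}{3} \cdot 109 = -7 + \frac{109}{3} = \frac{88}{3} \approx 29.333$)
$140 + H j = 140 - 352 = -212$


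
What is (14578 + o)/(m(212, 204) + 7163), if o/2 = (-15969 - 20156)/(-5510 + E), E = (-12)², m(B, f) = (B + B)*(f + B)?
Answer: 39148899/492456601 ≈ 0.079497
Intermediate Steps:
m(B, f) = 2*B*(B + f) (m(B, f) = (2*B)*(B + f) = 2*B*(B + f))
E = 144
o = 36125/2683 (o = 2*((-15969 - 20156)/(-5510 + 144)) = 2*(-36125/(-5366)) = 2*(-36125*(-1/5366)) = 2*(36125/5366) = 36125/2683 ≈ 13.464)
(14578 + o)/(m(212, 204) + 7163) = (14578 + 36125/2683)/(2*212*(212 + 204) + 7163) = 39148899/(2683*(2*212*416 + 7163)) = 39148899/(2683*(176384 + 7163)) = (39148899/2683)/183547 = (39148899/2683)*(1/183547) = 39148899/492456601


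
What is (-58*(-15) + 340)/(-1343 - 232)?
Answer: -242/315 ≈ -0.76825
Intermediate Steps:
(-58*(-15) + 340)/(-1343 - 232) = (870 + 340)/(-1575) = 1210*(-1/1575) = -242/315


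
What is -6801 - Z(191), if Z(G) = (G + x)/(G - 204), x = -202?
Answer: -88424/13 ≈ -6801.8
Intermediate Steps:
Z(G) = (-202 + G)/(-204 + G) (Z(G) = (G - 202)/(G - 204) = (-202 + G)/(-204 + G))
-6801 - Z(191) = -6801 - (-202 + 191)/(-204 + 191) = -6801 - (-11)/(-13) = -6801 - (-1)*(-11)/13 = -6801 - 1*11/13 = -6801 - 11/13 = -88424/13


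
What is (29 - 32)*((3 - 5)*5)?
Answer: 30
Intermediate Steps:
(29 - 32)*((3 - 5)*5) = -(-6)*5 = -3*(-10) = 30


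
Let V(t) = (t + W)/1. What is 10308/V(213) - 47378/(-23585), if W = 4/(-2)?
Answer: 253110938/4976435 ≈ 50.862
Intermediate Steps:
W = -2 (W = 4*(-½) = -2)
V(t) = -2 + t (V(t) = (t - 2)/1 = (-2 + t)*1 = -2 + t)
10308/V(213) - 47378/(-23585) = 10308/(-2 + 213) - 47378/(-23585) = 10308/211 - 47378*(-1/23585) = 10308*(1/211) + 47378/23585 = 10308/211 + 47378/23585 = 253110938/4976435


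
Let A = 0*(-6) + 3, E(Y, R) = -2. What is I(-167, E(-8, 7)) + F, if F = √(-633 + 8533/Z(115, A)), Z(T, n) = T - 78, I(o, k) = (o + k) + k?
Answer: -171 + 2*I*√137714/37 ≈ -171.0 + 20.059*I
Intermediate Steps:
I(o, k) = o + 2*k (I(o, k) = (k + o) + k = o + 2*k)
A = 3 (A = 0 + 3 = 3)
Z(T, n) = -78 + T
F = 2*I*√137714/37 (F = √(-633 + 8533/(-78 + 115)) = √(-633 + 8533/37) = √(-14888/37) = 2*I*√137714/37 ≈ 20.059*I)
I(-167, E(-8, 7)) + F = (-167 + 2*(-2)) + 2*I*√137714/37 = (-167 - 4) + 2*I*√137714/37 = -171 + 2*I*√137714/37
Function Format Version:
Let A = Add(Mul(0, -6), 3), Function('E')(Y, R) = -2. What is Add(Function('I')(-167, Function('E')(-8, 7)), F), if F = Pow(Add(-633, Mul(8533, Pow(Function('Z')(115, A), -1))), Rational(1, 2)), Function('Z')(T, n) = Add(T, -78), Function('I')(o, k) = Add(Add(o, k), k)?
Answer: Add(-171, Mul(Rational(2, 37), I, Pow(137714, Rational(1, 2)))) ≈ Add(-171.00, Mul(20.059, I))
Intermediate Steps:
Function('I')(o, k) = Add(o, Mul(2, k)) (Function('I')(o, k) = Add(Add(k, o), k) = Add(o, Mul(2, k)))
A = 3 (A = Add(0, 3) = 3)
Function('Z')(T, n) = Add(-78, T)
F = Mul(Rational(2, 37), I, Pow(137714, Rational(1, 2))) (F = Pow(Add(-633, Mul(8533, Pow(Add(-78, 115), -1))), Rational(1, 2)) = Pow(Add(-633, Mul(8533, Pow(37, -1))), Rational(1, 2)) = Pow(Add(-633, Mul(8533, Rational(1, 37))), Rational(1, 2)) = Pow(Add(-633, Rational(8533, 37)), Rational(1, 2)) = Pow(Rational(-14888, 37), Rational(1, 2)) = Mul(Rational(2, 37), I, Pow(137714, Rational(1, 2))) ≈ Mul(20.059, I))
Add(Function('I')(-167, Function('E')(-8, 7)), F) = Add(Add(-167, Mul(2, -2)), Mul(Rational(2, 37), I, Pow(137714, Rational(1, 2)))) = Add(Add(-167, -4), Mul(Rational(2, 37), I, Pow(137714, Rational(1, 2)))) = Add(-171, Mul(Rational(2, 37), I, Pow(137714, Rational(1, 2))))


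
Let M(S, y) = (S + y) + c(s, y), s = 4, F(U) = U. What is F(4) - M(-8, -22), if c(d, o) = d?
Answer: 30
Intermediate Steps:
M(S, y) = 4 + S + y (M(S, y) = (S + y) + 4 = 4 + S + y)
F(4) - M(-8, -22) = 4 - (4 - 8 - 22) = 4 - 1*(-26) = 4 + 26 = 30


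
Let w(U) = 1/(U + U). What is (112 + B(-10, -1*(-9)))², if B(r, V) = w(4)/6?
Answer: 28912129/2304 ≈ 12549.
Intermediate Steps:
w(U) = 1/(2*U)
B(r, V) = 1/48 (B(r, V) = ((½)/4)/6 = ((½)*(¼))*(⅙) = (⅛)*(⅙) = 1/48)
(112 + B(-10, -1*(-9)))² = (112 + 1/48)² = (5377/48)² = 28912129/2304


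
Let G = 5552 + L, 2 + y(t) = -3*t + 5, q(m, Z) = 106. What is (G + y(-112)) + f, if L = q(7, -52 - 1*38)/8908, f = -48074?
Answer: -187883029/4454 ≈ -42183.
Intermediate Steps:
y(t) = 3 - 3*t (y(t) = -2 + (-3*t + 5) = -2 + (5 - 3*t) = 3 - 3*t)
L = 53/4454 (L = 106/8908 = 106*(1/8908) = 53/4454 ≈ 0.011899)
G = 24728661/4454 (G = 5552 + 53/4454 = 24728661/4454 ≈ 5552.0)
(G + y(-112)) + f = (24728661/4454 + (3 - 3*(-112))) - 48074 = (24728661/4454 + (3 + 336)) - 48074 = (24728661/4454 + 339) - 48074 = 26238567/4454 - 48074 = -187883029/4454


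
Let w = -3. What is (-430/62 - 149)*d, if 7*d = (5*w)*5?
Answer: 362550/217 ≈ 1670.7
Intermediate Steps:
d = -75/7 (d = ((5*(-3))*5)/7 = (-15*5)/7 = (⅐)*(-75) = -75/7 ≈ -10.714)
(-430/62 - 149)*d = (-430/62 - 149)*(-75/7) = (-430*1/62 - 149)*(-75/7) = (-215/31 - 149)*(-75/7) = -4834/31*(-75/7) = 362550/217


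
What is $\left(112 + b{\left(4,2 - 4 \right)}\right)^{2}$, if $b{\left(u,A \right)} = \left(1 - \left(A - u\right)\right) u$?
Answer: $19600$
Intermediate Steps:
$b{\left(u,A \right)} = u \left(1 + u - A\right)$ ($b{\left(u,A \right)} = \left(1 + u - A\right) u = u \left(1 + u - A\right)$)
$\left(112 + b{\left(4,2 - 4 \right)}\right)^{2} = \left(112 + 4 \left(1 + 4 - \left(2 - 4\right)\right)\right)^{2} = \left(112 + 4 \left(1 + 4 - -2\right)\right)^{2} = \left(112 + 4 \left(1 + 4 + 2\right)\right)^{2} = \left(112 + 4 \cdot 7\right)^{2} = \left(112 + 28\right)^{2} = 140^{2} = 19600$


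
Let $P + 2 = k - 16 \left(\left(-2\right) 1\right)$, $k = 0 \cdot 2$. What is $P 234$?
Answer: $7020$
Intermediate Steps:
$k = 0$
$P = 30$ ($P = -2 + \left(0 - 16 \left(\left(-2\right) 1\right)\right) = -2 + \left(0 - -32\right) = -2 + \left(0 + 32\right) = -2 + 32 = 30$)
$P 234 = 30 \cdot 234 = 7020$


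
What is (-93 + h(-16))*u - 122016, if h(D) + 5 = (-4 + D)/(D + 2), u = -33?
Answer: -831804/7 ≈ -1.1883e+5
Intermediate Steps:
h(D) = -5 + (-4 + D)/(2 + D) (h(D) = -5 + (-4 + D)/(D + 2) = -5 + (-4 + D)/(2 + D))
(-93 + h(-16))*u - 122016 = (-93 + 2*(-7 - 2*(-16))/(2 - 16))*(-33) - 122016 = (-93 + 2*(-7 + 32)/(-14))*(-33) - 122016 = (-93 + 2*(-1/14)*25)*(-33) - 122016 = (-93 - 25/7)*(-33) - 122016 = -676/7*(-33) - 122016 = 22308/7 - 122016 = -831804/7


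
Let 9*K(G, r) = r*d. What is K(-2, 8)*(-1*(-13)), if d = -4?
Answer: -416/9 ≈ -46.222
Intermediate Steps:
K(G, r) = -4*r/9 (K(G, r) = (r*(-4))/9 = (-4*r)/9 = -4*r/9)
K(-2, 8)*(-1*(-13)) = (-4/9*8)*(-1*(-13)) = -32/9*13 = -416/9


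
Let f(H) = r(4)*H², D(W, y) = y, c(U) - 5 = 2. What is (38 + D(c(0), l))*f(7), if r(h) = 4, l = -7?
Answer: 6076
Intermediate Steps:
c(U) = 7 (c(U) = 5 + 2 = 7)
f(H) = 4*H²
(38 + D(c(0), l))*f(7) = (38 - 7)*(4*7²) = 31*(4*49) = 31*196 = 6076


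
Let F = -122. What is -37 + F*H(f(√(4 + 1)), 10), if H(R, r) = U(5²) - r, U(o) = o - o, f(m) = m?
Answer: 1183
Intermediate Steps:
U(o) = 0
H(R, r) = -r (H(R, r) = 0 - r = -r)
-37 + F*H(f(√(4 + 1)), 10) = -37 - (-122)*10 = -37 - 122*(-10) = -37 + 1220 = 1183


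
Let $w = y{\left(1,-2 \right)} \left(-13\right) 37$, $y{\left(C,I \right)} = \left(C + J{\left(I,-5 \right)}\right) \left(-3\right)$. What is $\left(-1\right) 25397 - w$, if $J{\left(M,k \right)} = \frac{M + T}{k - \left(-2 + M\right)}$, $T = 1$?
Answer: $-28283$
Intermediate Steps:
$J{\left(M,k \right)} = \frac{1 + M}{2 + k - M}$ ($J{\left(M,k \right)} = \frac{M + 1}{k - \left(-2 + M\right)} = \frac{1 + M}{2 + k - M}$)
$y{\left(C,I \right)} = - 3 C - \frac{3 \left(1 + I\right)}{-3 - I}$ ($y{\left(C,I \right)} = \left(C + \frac{1 + I}{2 - 5 - I}\right) \left(-3\right) = \left(C + \frac{1 + I}{-3 - I}\right) \left(-3\right) = - 3 C - \frac{3 \left(1 + I\right)}{-3 - I}$)
$w = 2886$ ($w = \frac{3 \left(1 - 2 - 1 \left(3 - 2\right)\right)}{3 - 2} \left(-13\right) 37 = \frac{3 \left(1 - 2 - 1 \cdot 1\right)}{1} \left(-13\right) 37 = 3 \cdot 1 \left(1 - 2 - 1\right) \left(-13\right) 37 = 3 \cdot 1 \left(-2\right) \left(-13\right) 37 = \left(-6\right) \left(-13\right) 37 = 78 \cdot 37 = 2886$)
$\left(-1\right) 25397 - w = \left(-1\right) 25397 - 2886 = -25397 - 2886 = -28283$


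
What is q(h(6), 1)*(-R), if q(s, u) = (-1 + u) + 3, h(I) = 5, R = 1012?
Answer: -3036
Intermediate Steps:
q(s, u) = 2 + u
q(h(6), 1)*(-R) = (2 + 1)*(-1*1012) = 3*(-1012) = -3036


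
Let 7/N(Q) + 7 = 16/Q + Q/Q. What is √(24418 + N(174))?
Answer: 29*√7670422/514 ≈ 156.26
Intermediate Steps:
N(Q) = 7/(-6 + 16/Q) (N(Q) = 7/(-7 + (16/Q + Q/Q)) = 7/(-7 + (16/Q + 1)) = 7/(-7 + (1 + 16/Q)) = 7/(-6 + 16/Q))
√(24418 + N(174)) = √(24418 - 7*174/(-16 + 6*174)) = √(24418 - 7*174/(-16 + 1044)) = √(24418 - 7*174/1028) = √(24418 - 7*174*1/1028) = √(24418 - 609/514) = √(12550243/514) = 29*√7670422/514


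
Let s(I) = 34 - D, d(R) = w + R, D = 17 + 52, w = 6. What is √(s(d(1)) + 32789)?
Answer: √32754 ≈ 180.98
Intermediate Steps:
D = 69
d(R) = 6 + R
s(I) = -35 (s(I) = 34 - 1*69 = 34 - 69 = -35)
√(s(d(1)) + 32789) = √(-35 + 32789) = √32754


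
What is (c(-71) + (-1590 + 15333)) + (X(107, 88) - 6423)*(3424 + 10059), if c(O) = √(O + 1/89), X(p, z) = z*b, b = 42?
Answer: -36754398 + 9*I*√6942/89 ≈ -3.6754e+7 + 8.4255*I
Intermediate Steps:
X(p, z) = 42*z (X(p, z) = z*42 = 42*z)
c(O) = √(1/89 + O) (c(O) = √(O + 1/89) = √(1/89 + O))
(c(-71) + (-1590 + 15333)) + (X(107, 88) - 6423)*(3424 + 10059) = (√(89 + 7921*(-71))/89 + (-1590 + 15333)) + (42*88 - 6423)*(3424 + 10059) = (√(89 - 562391)/89 + 13743) + (3696 - 6423)*13483 = (√(-562302)/89 + 13743) - 2727*13483 = ((9*I*√6942)/89 + 13743) - 36768141 = (9*I*√6942/89 + 13743) - 36768141 = (13743 + 9*I*√6942/89) - 36768141 = -36754398 + 9*I*√6942/89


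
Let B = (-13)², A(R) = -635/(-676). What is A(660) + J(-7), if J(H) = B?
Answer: 114879/676 ≈ 169.94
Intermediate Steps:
A(R) = 635/676 (A(R) = -635*(-1/676) = 635/676)
B = 169
J(H) = 169
A(660) + J(-7) = 635/676 + 169 = 114879/676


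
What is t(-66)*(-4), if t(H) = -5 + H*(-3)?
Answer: -772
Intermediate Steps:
t(H) = -5 - 3*H
t(-66)*(-4) = (-5 - 3*(-66))*(-4) = (-5 + 198)*(-4) = 193*(-4) = -772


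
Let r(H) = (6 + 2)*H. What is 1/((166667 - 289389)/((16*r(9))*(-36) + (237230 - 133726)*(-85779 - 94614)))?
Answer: 9335719272/61361 ≈ 1.5214e+5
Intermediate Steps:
r(H) = 8*H
1/((166667 - 289389)/((16*r(9))*(-36) + (237230 - 133726)*(-85779 - 94614))) = 1/((166667 - 289389)/((16*(8*9))*(-36) + (237230 - 133726)*(-85779 - 94614))) = 1/(-122722/((16*72)*(-36) + 103504*(-180393))) = 1/(-122722/(1152*(-36) - 18671397072)) = 1/(-122722/(-41472 - 18671397072)) = 1/(-122722/(-18671438544)) = 1/(-122722*(-1/18671438544)) = 1/(61361/9335719272) = 9335719272/61361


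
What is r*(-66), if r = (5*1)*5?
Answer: -1650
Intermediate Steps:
r = 25 (r = 5*5 = 25)
r*(-66) = 25*(-66) = -1650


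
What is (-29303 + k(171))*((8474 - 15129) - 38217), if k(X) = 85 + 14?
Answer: 1310441888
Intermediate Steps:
k(X) = 99
(-29303 + k(171))*((8474 - 15129) - 38217) = (-29303 + 99)*((8474 - 15129) - 38217) = -29204*(-6655 - 38217) = -29204*(-44872) = 1310441888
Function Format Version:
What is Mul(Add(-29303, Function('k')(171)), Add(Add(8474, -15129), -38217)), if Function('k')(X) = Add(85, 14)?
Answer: 1310441888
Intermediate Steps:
Function('k')(X) = 99
Mul(Add(-29303, Function('k')(171)), Add(Add(8474, -15129), -38217)) = Mul(Add(-29303, 99), Add(Add(8474, -15129), -38217)) = Mul(-29204, Add(-6655, -38217)) = Mul(-29204, -44872) = 1310441888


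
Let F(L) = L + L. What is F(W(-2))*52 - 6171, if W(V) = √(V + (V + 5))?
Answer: -6067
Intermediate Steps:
W(V) = √(5 + 2*V) (W(V) = √(V + (5 + V)) = √(5 + 2*V))
F(L) = 2*L
F(W(-2))*52 - 6171 = (2*√(5 + 2*(-2)))*52 - 6171 = (2*√(5 - 4))*52 - 6171 = (2*√1)*52 - 6171 = (2*1)*52 - 6171 = 2*52 - 6171 = 104 - 6171 = -6067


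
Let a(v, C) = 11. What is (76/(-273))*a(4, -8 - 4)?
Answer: -836/273 ≈ -3.0623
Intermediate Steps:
(76/(-273))*a(4, -8 - 4) = (76/(-273))*11 = (76*(-1/273))*11 = -76/273*11 = -836/273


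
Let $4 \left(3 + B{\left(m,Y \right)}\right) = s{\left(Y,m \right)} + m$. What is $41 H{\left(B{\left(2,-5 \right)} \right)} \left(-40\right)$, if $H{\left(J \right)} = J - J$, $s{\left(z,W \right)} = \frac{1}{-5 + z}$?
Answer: $0$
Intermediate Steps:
$B{\left(m,Y \right)} = -3 + \frac{m}{4} + \frac{1}{4 \left(-5 + Y\right)}$ ($B{\left(m,Y \right)} = -3 + \frac{\frac{1}{-5 + Y} + m}{4} = -3 + \frac{m + \frac{1}{-5 + Y}}{4} = -3 + \left(\frac{m}{4} + \frac{1}{4 \left(-5 + Y\right)}\right) = -3 + \frac{m}{4} + \frac{1}{4 \left(-5 + Y\right)}$)
$H{\left(J \right)} = 0$
$41 H{\left(B{\left(2,-5 \right)} \right)} \left(-40\right) = 41 \cdot 0 \left(-40\right) = 0 \left(-40\right) = 0$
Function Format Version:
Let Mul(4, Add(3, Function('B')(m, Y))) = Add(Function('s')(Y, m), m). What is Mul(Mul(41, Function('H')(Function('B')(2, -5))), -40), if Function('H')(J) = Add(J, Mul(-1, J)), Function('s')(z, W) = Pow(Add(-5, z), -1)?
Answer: 0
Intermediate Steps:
Function('B')(m, Y) = Add(-3, Mul(Rational(1, 4), m), Mul(Rational(1, 4), Pow(Add(-5, Y), -1))) (Function('B')(m, Y) = Add(-3, Mul(Rational(1, 4), Add(Pow(Add(-5, Y), -1), m))) = Add(-3, Mul(Rational(1, 4), Add(m, Pow(Add(-5, Y), -1)))) = Add(-3, Add(Mul(Rational(1, 4), m), Mul(Rational(1, 4), Pow(Add(-5, Y), -1)))) = Add(-3, Mul(Rational(1, 4), m), Mul(Rational(1, 4), Pow(Add(-5, Y), -1))))
Function('H')(J) = 0
Mul(Mul(41, Function('H')(Function('B')(2, -5))), -40) = Mul(Mul(41, 0), -40) = Mul(0, -40) = 0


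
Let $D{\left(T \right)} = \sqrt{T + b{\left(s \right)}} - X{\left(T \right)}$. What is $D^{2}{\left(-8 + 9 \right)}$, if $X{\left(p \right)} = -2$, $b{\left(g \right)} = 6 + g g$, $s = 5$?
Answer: $36 + 16 \sqrt{2} \approx 58.627$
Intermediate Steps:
$b{\left(g \right)} = 6 + g^{2}$
$D{\left(T \right)} = 2 + \sqrt{31 + T}$ ($D{\left(T \right)} = \sqrt{T + \left(6 + 5^{2}\right)} - -2 = \sqrt{T + \left(6 + 25\right)} + 2 = \sqrt{T + 31} + 2 = \sqrt{31 + T} + 2 = 2 + \sqrt{31 + T}$)
$D^{2}{\left(-8 + 9 \right)} = \left(2 + \sqrt{31 + \left(-8 + 9\right)}\right)^{2} = \left(2 + \sqrt{31 + 1}\right)^{2} = \left(2 + \sqrt{32}\right)^{2} = \left(2 + 4 \sqrt{2}\right)^{2}$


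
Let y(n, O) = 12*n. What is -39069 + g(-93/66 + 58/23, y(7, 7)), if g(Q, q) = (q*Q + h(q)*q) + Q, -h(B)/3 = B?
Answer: -30432067/506 ≈ -60142.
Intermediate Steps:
h(B) = -3*B
g(Q, q) = Q - 3*q² + Q*q (g(Q, q) = (q*Q + (-3*q)*q) + Q = (Q*q - 3*q²) + Q = (-3*q² + Q*q) + Q = Q - 3*q² + Q*q)
-39069 + g(-93/66 + 58/23, y(7, 7)) = -39069 + ((-93/66 + 58/23) - 3*(12*7)² + (-93/66 + 58/23)*(12*7)) = -39069 + ((-93*1/66 + 58*(1/23)) - 3*84² + (-93*1/66 + 58*(1/23))*84) = -39069 + ((-31/22 + 58/23) - 3*7056 + (-31/22 + 58/23)*84) = -39069 + (563/506 - 21168 + (563/506)*84) = -39069 + (563/506 - 21168 + 23646/253) = -39069 - 10663153/506 = -30432067/506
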